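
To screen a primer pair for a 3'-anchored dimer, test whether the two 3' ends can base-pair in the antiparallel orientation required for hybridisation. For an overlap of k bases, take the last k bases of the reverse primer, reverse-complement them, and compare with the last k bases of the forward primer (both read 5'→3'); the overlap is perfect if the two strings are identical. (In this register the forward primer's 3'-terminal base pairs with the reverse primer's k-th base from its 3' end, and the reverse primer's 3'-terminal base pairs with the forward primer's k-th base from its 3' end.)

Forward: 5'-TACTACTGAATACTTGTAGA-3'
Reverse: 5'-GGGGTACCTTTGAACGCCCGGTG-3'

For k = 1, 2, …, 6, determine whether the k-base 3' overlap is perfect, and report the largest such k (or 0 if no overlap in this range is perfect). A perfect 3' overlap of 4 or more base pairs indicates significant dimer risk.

Last 6 bases (5'→3') — forward …TGTAGA, reverse …CCGGTG.
Reverse complement of the reverse primer's last 6 bases: CACCGG; its first k bases are the reverse complement of the reverse primer's last k bases, so a perfect k-base overlap needs the forward primer's last k bases to equal them.
Comparing (forward last k vs required): k=1: A vs C ✗; k=2: GA vs CA ✗; k=3: AGA vs CAC ✗; k=4: TAGA vs CACC ✗; k=5: GTAGA vs CACCG ✗; k=6: TGTAGA vs CACCGG ✗.
No overlap length from 1 to 6 is perfect, so the longest perfect 3' overlap is 0.

Longest perfect overlap: 0 complementary base pairs; below the dimer-risk threshold (threshold 4).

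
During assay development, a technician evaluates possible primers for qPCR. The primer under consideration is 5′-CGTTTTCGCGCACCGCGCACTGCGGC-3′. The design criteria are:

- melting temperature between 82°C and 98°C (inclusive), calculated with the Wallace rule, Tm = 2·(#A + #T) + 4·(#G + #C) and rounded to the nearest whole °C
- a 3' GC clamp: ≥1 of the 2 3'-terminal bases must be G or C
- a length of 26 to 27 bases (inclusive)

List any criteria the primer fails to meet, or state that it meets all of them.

Meets all criteria.

Base counts: A=2, T=5, G=8, C=11 (length 26).
Tm: Tm = 2·7 + 4·19 = 90°C ✓
GC clamp: 3' end GC has 2 G/C ✓
length: length 26 ✓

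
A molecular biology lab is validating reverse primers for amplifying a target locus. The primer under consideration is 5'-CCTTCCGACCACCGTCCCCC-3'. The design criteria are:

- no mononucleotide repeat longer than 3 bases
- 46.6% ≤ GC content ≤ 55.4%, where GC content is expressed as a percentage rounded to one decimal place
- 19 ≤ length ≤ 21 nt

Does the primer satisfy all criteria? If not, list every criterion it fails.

Fails: homopolymer run, GC content.

Base counts: A=2, T=3, G=2, C=13 (length 20).
homopolymer run: longest run = 5, exceeds 3 ✗
GC content: GC 15/20 = 75.0%, outside 46.6–55.4% ✗
length: length 20 ✓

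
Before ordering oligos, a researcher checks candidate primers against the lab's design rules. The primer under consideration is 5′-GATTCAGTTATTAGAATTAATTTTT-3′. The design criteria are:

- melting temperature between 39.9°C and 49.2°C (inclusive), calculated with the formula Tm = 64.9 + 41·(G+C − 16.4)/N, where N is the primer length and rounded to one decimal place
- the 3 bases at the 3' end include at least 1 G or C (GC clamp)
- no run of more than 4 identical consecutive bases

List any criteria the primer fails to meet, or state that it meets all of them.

Fails: GC clamp, homopolymer run.

Base counts: A=8, T=13, G=3, C=1 (length 25).
Tm: Tm = 64.9 + 41·(4 − 16.4)/25 = 44.6°C ✓
GC clamp: 3' end TTT has 0 G/C, need ≥1 ✗
homopolymer run: longest run = 5, exceeds 4 ✗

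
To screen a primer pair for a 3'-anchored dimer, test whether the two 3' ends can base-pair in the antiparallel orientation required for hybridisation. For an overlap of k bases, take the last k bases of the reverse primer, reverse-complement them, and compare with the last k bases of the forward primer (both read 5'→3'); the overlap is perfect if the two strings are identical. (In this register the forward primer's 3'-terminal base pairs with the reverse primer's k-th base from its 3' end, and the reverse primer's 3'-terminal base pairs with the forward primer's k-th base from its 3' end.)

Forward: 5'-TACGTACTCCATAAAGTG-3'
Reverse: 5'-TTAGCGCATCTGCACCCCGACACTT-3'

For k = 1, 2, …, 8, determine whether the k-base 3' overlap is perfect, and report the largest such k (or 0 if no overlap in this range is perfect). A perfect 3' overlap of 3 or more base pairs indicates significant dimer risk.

Longest perfect overlap: 5 complementary base pairs; significant dimer risk (threshold 3).

Last 8 bases (5'→3') — forward …ATAAAGTG, reverse …CGACACTT.
Reverse complement of the reverse primer's last 8 bases: AAGTGTCG; its first k bases are the reverse complement of the reverse primer's last k bases, so a perfect k-base overlap needs the forward primer's last k bases to equal them.
Comparing (forward last k vs required): k=1: G vs A ✗; k=2: TG vs AA ✗; k=3: GTG vs AAG ✗; k=4: AGTG vs AAGT ✗; k=5: AAGTG vs AAGTG ✓; k=6: AAAGTG vs AAGTGT ✗; k=7: TAAAGTG vs AAGTGTC ✗; k=8: ATAAAGTG vs AAGTGTCG ✗.
Only k = 5 is perfect, so the longest perfect 3' overlap is 5.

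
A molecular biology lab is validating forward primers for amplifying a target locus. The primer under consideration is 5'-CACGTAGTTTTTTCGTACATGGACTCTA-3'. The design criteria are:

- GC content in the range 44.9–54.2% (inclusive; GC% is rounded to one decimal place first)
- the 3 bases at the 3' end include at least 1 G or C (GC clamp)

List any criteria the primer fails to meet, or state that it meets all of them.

Fails: GC content.

Base counts: A=6, T=11, G=5, C=6 (length 28).
GC content: GC 11/28 = 39.3%, outside 44.9–54.2% ✗
GC clamp: 3' end CTA has 1 G/C ✓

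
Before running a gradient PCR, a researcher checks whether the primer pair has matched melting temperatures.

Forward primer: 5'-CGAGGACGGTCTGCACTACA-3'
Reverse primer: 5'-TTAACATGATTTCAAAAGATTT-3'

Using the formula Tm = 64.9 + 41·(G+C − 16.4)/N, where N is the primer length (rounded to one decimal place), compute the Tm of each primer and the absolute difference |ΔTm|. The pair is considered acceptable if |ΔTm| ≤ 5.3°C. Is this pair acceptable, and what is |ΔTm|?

|ΔTm| = 14.1°C; the pair is not acceptable.

Forward: G+C = 12, N = 20 → Tm = 64.9 + 41·(12 − 16.4)/20 = 55.9°C.
Reverse: G+C = 4, N = 22 → Tm = 64.9 + 41·(4 − 16.4)/22 = 41.8°C.
|ΔTm| = |55.9 − 41.8| = 14.1°C, > 5.3°C.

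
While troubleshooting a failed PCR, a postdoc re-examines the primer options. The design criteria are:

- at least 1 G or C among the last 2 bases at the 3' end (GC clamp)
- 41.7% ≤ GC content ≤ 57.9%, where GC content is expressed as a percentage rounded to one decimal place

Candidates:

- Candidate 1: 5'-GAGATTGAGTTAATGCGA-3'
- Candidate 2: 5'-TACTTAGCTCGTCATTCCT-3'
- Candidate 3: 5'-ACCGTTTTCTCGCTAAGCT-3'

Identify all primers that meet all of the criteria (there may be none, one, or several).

Candidate 1 (18 nt, A=6 T=5 G=6 C=1): 3' end GA has 1 G/C ✓; GC 7/18 = 38.9%, outside 41.7–57.9% ✗ — fails.
Candidate 2 (19 nt, A=3 T=8 G=2 C=6): 3' end CT has 1 G/C ✓; GC 8/19 = 42.1% ✓ — passes.
Candidate 3 (19 nt, A=3 T=7 G=3 C=6): 3' end CT has 1 G/C ✓; GC 9/19 = 47.4% ✓ — passes.

Candidate 2 and Candidate 3.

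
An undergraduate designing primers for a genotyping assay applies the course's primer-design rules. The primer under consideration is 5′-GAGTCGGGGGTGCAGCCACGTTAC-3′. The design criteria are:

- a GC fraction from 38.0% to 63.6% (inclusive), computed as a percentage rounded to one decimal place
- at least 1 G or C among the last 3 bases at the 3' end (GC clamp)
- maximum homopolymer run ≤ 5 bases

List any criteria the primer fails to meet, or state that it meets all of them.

Fails: GC content.

Base counts: A=4, T=4, G=10, C=6 (length 24).
GC content: GC 16/24 = 66.7%, outside 38.0–63.6% ✗
GC clamp: 3' end TAC has 1 G/C ✓
homopolymer run: longest run = 5 ✓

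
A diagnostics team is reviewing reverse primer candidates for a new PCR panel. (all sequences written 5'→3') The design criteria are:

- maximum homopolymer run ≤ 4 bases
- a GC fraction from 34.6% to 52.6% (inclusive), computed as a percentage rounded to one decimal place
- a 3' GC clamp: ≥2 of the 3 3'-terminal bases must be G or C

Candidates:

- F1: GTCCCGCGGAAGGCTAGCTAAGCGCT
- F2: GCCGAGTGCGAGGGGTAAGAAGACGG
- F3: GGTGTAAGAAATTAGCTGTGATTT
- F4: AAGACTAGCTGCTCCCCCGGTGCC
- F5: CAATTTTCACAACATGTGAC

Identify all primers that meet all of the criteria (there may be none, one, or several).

F5 only.

F1 (26 nt, A=5 T=4 G=9 C=8): longest run = 3 ✓; GC 17/26 = 65.4%, outside 34.6–52.6% ✗; 3' end GCT has 2 G/C ✓ — fails.
F2 (26 nt, A=7 T=2 G=13 C=4): longest run = 4 ✓; GC 17/26 = 65.4%, outside 34.6–52.6% ✗; 3' end CGG has 3 G/C ✓ — fails.
F3 (24 nt, A=7 T=9 G=7 C=1): longest run = 3 ✓; GC 8/24 = 33.3%, outside 34.6–52.6% ✗; 3' end TTT has 0 G/C, need ≥2 ✗ — fails.
F4 (24 nt, A=4 T=4 G=6 C=10): longest run = 5, exceeds 4 ✗; GC 16/24 = 66.7%, outside 34.6–52.6% ✗; 3' end GCC has 3 G/C ✓ — fails.
F5 (20 nt, A=7 T=6 G=2 C=5): longest run = 4 ✓; GC 7/20 = 35.0% ✓; 3' end GAC has 2 G/C ✓ — passes.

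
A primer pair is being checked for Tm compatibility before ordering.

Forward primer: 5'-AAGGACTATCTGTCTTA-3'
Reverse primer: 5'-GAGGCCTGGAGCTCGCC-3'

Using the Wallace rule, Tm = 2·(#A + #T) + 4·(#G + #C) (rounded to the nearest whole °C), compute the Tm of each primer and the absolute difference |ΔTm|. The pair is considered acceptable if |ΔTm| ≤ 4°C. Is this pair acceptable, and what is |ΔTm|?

|ΔTm| = 14°C; the pair is not acceptable.

Forward: A=5 T=6 G=3 C=3 → Tm = 2·11 + 4·6 = 46°C.
Reverse: A=2 T=2 G=7 C=6 → Tm = 2·4 + 4·13 = 60°C.
|ΔTm| = |46 − 60| = 14°C, > 4°C.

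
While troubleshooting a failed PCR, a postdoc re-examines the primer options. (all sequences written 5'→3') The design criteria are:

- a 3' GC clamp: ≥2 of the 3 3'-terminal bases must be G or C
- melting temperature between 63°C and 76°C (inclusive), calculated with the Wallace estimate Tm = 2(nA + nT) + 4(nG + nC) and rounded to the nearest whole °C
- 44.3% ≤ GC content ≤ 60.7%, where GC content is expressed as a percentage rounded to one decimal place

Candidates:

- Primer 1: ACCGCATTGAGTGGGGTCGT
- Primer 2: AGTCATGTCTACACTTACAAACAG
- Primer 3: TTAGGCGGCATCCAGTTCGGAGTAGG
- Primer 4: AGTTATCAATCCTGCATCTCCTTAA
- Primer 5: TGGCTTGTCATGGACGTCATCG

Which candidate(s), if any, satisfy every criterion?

Primer 1 (20 nt, A=3 T=5 G=8 C=4): 3' end CGT has 2 G/C ✓; Tm = 2·8 + 4·12 = 64°C ✓; GC 12/20 = 60.0% ✓ — passes.
Primer 2 (24 nt, A=9 T=6 G=3 C=6): 3' end CAG has 2 G/C ✓; Tm = 2·15 + 4·9 = 66°C ✓; GC 9/24 = 37.5%, outside 44.3–60.7% ✗ — fails.
Primer 3 (26 nt, A=5 T=6 G=10 C=5): 3' end AGG has 2 G/C ✓; Tm = 2·11 + 4·15 = 82°C, outside 63–76°C ✗; GC 15/26 = 57.7% ✓ — fails.
Primer 4 (25 nt, A=7 T=9 G=2 C=7): 3' end TAA has 0 G/C, need ≥2 ✗; Tm = 2·16 + 4·9 = 68°C ✓; GC 9/25 = 36.0%, outside 44.3–60.7% ✗ — fails.
Primer 5 (22 nt, A=3 T=7 G=7 C=5): 3' end TCG has 2 G/C ✓; Tm = 2·10 + 4·12 = 68°C ✓; GC 12/22 = 54.5% ✓ — passes.

Primer 1 and Primer 5.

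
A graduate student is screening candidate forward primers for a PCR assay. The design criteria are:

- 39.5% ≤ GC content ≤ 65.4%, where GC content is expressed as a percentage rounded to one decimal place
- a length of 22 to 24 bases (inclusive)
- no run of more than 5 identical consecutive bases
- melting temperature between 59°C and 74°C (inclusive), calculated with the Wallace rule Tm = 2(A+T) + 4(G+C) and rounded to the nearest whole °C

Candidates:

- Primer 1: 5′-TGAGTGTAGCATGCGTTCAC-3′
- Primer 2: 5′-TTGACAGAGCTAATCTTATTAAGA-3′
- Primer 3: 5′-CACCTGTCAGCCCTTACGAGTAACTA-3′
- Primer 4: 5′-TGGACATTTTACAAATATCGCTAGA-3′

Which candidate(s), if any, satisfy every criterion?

None of the candidates satisfy all criteria.

Primer 1 (20 nt, A=4 T=6 G=6 C=4): GC 10/20 = 50.0% ✓; length 20, outside 22–24 ✗; longest run = 2 ✓; Tm = 2·10 + 4·10 = 60°C ✓ — fails.
Primer 2 (24 nt, A=9 T=8 G=4 C=3): GC 7/24 = 29.2%, outside 39.5–65.4% ✗; length 24 ✓; longest run = 2 ✓; Tm = 2·17 + 4·7 = 62°C ✓ — fails.
Primer 3 (26 nt, A=7 T=6 G=4 C=9): GC 13/26 = 50.0% ✓; length 26, outside 22–24 ✗; longest run = 3 ✓; Tm = 2·13 + 4·13 = 78°C, outside 59–74°C ✗ — fails.
Primer 4 (25 nt, A=9 T=8 G=4 C=4): GC 8/25 = 32.0%, outside 39.5–65.4% ✗; length 25, outside 22–24 ✗; longest run = 4 ✓; Tm = 2·17 + 4·8 = 66°C ✓ — fails.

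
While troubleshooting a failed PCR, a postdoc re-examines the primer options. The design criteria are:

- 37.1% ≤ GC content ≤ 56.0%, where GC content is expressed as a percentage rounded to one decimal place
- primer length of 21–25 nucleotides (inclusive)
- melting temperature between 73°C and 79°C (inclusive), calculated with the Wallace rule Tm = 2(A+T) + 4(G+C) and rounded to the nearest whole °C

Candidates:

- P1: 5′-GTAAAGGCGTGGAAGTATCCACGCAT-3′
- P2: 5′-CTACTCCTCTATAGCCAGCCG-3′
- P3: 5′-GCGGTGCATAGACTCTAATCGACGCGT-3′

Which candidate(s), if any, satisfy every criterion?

P1 (26 nt, A=8 T=5 G=8 C=5): GC 13/26 = 50.0% ✓; length 26, outside 21–25 ✗; Tm = 2·13 + 4·13 = 78°C ✓ — fails.
P2 (21 nt, A=4 T=5 G=3 C=9): GC 12/21 = 57.1%, outside 37.1–56.0% ✗; length 21 ✓; Tm = 2·9 + 4·12 = 66°C, outside 73–79°C ✗ — fails.
P3 (27 nt, A=6 T=6 G=8 C=7): GC 15/27 = 55.6% ✓; length 27, outside 21–25 ✗; Tm = 2·12 + 4·15 = 84°C, outside 73–79°C ✗ — fails.

None of the candidates satisfy all criteria.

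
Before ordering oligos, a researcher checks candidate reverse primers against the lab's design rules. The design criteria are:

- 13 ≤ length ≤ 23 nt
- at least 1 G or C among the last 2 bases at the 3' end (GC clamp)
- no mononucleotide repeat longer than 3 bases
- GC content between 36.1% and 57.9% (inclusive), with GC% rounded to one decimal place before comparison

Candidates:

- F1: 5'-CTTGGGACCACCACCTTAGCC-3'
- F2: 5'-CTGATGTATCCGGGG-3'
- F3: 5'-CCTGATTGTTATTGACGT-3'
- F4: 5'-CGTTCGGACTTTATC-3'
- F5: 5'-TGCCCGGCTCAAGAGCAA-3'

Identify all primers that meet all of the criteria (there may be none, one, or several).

F3 and F4.

F1 (21 nt, A=4 T=4 G=4 C=9): length 21 ✓; 3' end CC has 2 G/C ✓; longest run = 3 ✓; GC 13/21 = 61.9%, outside 36.1–57.9% ✗ — fails.
F2 (15 nt, A=2 T=4 G=6 C=3): length 15 ✓; 3' end GG has 2 G/C ✓; longest run = 4, exceeds 3 ✗; GC 9/15 = 60.0%, outside 36.1–57.9% ✗ — fails.
F3 (18 nt, A=3 T=8 G=4 C=3): length 18 ✓; 3' end GT has 1 G/C ✓; longest run = 2 ✓; GC 7/18 = 38.9% ✓ — passes.
F4 (15 nt, A=2 T=6 G=3 C=4): length 15 ✓; 3' end TC has 1 G/C ✓; longest run = 3 ✓; GC 7/15 = 46.7% ✓ — passes.
F5 (18 nt, A=5 T=2 G=5 C=6): length 18 ✓; 3' end AA has 0 G/C, need ≥1 ✗; longest run = 3 ✓; GC 11/18 = 61.1%, outside 36.1–57.9% ✗ — fails.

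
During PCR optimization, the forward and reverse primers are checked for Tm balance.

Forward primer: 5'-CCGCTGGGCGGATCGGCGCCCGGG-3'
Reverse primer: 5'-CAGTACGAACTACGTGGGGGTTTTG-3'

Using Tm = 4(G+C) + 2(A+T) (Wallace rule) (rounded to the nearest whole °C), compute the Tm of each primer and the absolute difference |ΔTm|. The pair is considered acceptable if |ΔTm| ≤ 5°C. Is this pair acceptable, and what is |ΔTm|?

Forward: A=1 T=2 G=12 C=9 → Tm = 2·3 + 4·21 = 90°C.
Reverse: A=5 T=7 G=9 C=4 → Tm = 2·12 + 4·13 = 76°C.
|ΔTm| = |90 − 76| = 14°C, > 5°C.

|ΔTm| = 14°C; the pair is not acceptable.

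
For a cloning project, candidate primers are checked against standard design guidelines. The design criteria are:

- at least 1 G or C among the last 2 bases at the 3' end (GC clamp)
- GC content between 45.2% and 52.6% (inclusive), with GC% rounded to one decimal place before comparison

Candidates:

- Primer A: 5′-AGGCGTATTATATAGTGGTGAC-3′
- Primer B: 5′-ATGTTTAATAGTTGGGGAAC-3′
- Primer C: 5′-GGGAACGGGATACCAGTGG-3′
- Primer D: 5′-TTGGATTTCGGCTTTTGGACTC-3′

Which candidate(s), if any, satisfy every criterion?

Primer A (22 nt, A=6 T=7 G=7 C=2): 3' end AC has 1 G/C ✓; GC 9/22 = 40.9%, outside 45.2–52.6% ✗ — fails.
Primer B (20 nt, A=6 T=7 G=6 C=1): 3' end AC has 1 G/C ✓; GC 7/20 = 35.0%, outside 45.2–52.6% ✗ — fails.
Primer C (19 nt, A=5 T=2 G=9 C=3): 3' end GG has 2 G/C ✓; GC 12/19 = 63.2%, outside 45.2–52.6% ✗ — fails.
Primer D (22 nt, A=2 T=10 G=6 C=4): 3' end TC has 1 G/C ✓; GC 10/22 = 45.5% ✓ — passes.

Primer D only.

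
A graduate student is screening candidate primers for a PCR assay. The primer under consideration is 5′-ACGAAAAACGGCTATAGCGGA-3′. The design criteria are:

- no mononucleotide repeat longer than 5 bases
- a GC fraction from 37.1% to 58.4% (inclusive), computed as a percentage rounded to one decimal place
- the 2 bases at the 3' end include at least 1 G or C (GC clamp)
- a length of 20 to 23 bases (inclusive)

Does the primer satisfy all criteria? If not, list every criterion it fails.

Meets all criteria.

Base counts: A=9, T=2, G=6, C=4 (length 21).
homopolymer run: longest run = 5 ✓
GC content: GC 10/21 = 47.6% ✓
GC clamp: 3' end GA has 1 G/C ✓
length: length 21 ✓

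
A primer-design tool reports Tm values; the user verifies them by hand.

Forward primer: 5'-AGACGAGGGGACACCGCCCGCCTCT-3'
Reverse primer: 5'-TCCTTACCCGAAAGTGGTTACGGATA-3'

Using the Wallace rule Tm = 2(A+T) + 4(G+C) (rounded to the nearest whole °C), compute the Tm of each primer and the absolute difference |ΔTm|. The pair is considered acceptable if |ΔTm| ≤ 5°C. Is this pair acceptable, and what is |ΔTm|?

|ΔTm| = 10°C; the pair is not acceptable.

Forward: A=5 T=2 G=8 C=10 → Tm = 2·7 + 4·18 = 86°C.
Reverse: A=7 T=7 G=6 C=6 → Tm = 2·14 + 4·12 = 76°C.
|ΔTm| = |86 − 76| = 10°C, > 5°C.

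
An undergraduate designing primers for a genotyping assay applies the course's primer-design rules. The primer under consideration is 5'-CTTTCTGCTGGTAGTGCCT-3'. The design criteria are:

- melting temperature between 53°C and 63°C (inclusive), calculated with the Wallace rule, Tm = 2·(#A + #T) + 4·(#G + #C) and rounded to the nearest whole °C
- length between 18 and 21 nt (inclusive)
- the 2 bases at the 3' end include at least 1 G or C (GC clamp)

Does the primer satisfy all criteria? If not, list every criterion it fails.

Meets all criteria.

Base counts: A=1, T=8, G=5, C=5 (length 19).
Tm: Tm = 2·9 + 4·10 = 58°C ✓
length: length 19 ✓
GC clamp: 3' end CT has 1 G/C ✓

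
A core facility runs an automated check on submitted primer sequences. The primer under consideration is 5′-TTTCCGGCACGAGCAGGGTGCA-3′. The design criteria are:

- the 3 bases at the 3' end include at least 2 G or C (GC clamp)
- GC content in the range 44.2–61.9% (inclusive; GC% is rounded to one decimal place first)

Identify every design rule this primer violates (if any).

Fails: GC content.

Base counts: A=4, T=4, G=8, C=6 (length 22).
GC clamp: 3' end GCA has 2 G/C ✓
GC content: GC 14/22 = 63.6%, outside 44.2–61.9% ✗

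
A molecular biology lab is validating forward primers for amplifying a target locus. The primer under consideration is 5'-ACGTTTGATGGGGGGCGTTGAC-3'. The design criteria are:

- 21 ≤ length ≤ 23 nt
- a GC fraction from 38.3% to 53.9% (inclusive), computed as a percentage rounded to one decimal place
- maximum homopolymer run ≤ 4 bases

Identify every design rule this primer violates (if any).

Fails: GC content, homopolymer run.

Base counts: A=3, T=6, G=10, C=3 (length 22).
length: length 22 ✓
GC content: GC 13/22 = 59.1%, outside 38.3–53.9% ✗
homopolymer run: longest run = 6, exceeds 4 ✗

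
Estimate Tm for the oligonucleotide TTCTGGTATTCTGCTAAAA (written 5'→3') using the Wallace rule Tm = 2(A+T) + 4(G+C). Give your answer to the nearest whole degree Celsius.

50°C

Base counts: A=5, T=8, G=3, C=3 (length 19).
Tm = 2·(5+8) + 4·(3+3) = 2·13 + 4·6 = 26 + 24 = 50°C.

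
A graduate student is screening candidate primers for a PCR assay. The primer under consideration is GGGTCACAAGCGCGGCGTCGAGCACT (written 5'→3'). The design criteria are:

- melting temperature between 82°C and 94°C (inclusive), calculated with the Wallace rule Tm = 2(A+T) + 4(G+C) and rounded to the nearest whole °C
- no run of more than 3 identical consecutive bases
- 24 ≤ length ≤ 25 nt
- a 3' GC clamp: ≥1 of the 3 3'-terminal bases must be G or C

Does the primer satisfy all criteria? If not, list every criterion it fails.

Base counts: A=5, T=3, G=10, C=8 (length 26).
Tm: Tm = 2·8 + 4·18 = 88°C ✓
homopolymer run: longest run = 3 ✓
length: length 26, outside 24–25 ✗
GC clamp: 3' end ACT has 1 G/C ✓

Fails: length.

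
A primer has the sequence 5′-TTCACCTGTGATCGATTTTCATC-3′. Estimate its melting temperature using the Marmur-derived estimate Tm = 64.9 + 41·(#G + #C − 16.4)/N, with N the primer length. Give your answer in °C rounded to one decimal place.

Base counts: A=4, T=10, G=3, C=6; G+C = 9, N = 23.
Tm = 64.9 + 41·(9 − 16.4)/23 = 64.9 + -303.40/23 = 51.7°C.

51.7°C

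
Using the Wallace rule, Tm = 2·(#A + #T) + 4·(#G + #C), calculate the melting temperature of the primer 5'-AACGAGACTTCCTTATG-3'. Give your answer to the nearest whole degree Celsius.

48°C

Base counts: A=5, T=5, G=3, C=4 (length 17).
Tm = 2·(5+5) + 4·(3+4) = 2·10 + 4·7 = 20 + 28 = 48°C.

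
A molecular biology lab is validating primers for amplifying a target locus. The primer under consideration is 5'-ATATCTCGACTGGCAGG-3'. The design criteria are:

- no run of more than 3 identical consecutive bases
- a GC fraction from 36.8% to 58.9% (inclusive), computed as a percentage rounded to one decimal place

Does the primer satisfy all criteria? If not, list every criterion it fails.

Meets all criteria.

Base counts: A=4, T=4, G=5, C=4 (length 17).
homopolymer run: longest run = 2 ✓
GC content: GC 9/17 = 52.9% ✓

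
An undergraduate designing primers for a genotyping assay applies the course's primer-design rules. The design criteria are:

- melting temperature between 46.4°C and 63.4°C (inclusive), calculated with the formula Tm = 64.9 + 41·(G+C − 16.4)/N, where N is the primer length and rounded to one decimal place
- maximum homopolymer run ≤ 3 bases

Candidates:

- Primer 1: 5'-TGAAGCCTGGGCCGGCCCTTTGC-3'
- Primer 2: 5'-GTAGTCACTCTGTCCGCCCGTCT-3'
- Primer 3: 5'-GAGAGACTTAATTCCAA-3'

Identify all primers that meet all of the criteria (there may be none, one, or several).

Primer 2 only.

Primer 1 (23 nt, A=2 T=5 G=8 C=8): Tm = 64.9 + 41·(16 − 16.4)/23 = 64.2°C, outside 46.4–63.4°C ✗; longest run = 3 ✓ — fails.
Primer 2 (23 nt, A=2 T=7 G=5 C=9): Tm = 64.9 + 41·(14 − 16.4)/23 = 60.6°C ✓; longest run = 3 ✓ — passes.
Primer 3 (17 nt, A=7 T=4 G=3 C=3): Tm = 64.9 + 41·(6 − 16.4)/17 = 39.8°C, outside 46.4–63.4°C ✗; longest run = 2 ✓ — fails.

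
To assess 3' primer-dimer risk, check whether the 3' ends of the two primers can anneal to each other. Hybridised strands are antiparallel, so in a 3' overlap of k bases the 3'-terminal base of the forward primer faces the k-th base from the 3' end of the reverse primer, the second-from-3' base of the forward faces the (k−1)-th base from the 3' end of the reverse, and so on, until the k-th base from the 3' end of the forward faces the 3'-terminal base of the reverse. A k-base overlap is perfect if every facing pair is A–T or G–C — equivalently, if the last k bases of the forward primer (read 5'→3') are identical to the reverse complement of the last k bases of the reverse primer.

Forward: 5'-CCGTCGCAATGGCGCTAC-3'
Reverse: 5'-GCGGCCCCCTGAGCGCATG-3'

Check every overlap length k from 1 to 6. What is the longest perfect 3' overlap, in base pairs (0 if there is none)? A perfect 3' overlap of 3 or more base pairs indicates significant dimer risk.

Longest perfect overlap: 1 complementary base pair; below the dimer-risk threshold (threshold 3).

Last 6 bases (5'→3') — forward …CGCTAC, reverse …CGCATG.
Reverse complement of the reverse primer's last 6 bases: CATGCG; its first k bases are the reverse complement of the reverse primer's last k bases, so a perfect k-base overlap needs the forward primer's last k bases to equal them.
Comparing (forward last k vs required): k=1: C vs C ✓; k=2: AC vs CA ✗; k=3: TAC vs CAT ✗; k=4: CTAC vs CATG ✗; k=5: GCTAC vs CATGC ✗; k=6: CGCTAC vs CATGCG ✗.
Only k = 1 is perfect, so the longest perfect 3' overlap is 1.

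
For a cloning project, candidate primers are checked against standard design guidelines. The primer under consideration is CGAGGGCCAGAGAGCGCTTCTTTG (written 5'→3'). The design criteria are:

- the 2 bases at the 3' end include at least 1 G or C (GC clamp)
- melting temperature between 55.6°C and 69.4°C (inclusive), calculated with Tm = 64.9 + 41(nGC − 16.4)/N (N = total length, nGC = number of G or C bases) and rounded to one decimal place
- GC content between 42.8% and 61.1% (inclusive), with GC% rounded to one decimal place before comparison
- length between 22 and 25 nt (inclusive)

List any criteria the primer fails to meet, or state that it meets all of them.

Base counts: A=4, T=5, G=9, C=6 (length 24).
GC clamp: 3' end TG has 1 G/C ✓
Tm: Tm = 64.9 + 41·(15 − 16.4)/24 = 62.5°C ✓
GC content: GC 15/24 = 62.5%, outside 42.8–61.1% ✗
length: length 24 ✓

Fails: GC content.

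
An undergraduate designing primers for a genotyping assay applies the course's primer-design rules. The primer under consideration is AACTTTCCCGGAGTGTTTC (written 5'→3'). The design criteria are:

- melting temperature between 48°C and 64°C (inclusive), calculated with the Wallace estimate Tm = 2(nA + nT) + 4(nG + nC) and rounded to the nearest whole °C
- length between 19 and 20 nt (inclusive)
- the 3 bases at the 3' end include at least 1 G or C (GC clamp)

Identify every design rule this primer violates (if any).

Base counts: A=3, T=7, G=4, C=5 (length 19).
Tm: Tm = 2·10 + 4·9 = 56°C ✓
length: length 19 ✓
GC clamp: 3' end TTC has 1 G/C ✓

Meets all criteria.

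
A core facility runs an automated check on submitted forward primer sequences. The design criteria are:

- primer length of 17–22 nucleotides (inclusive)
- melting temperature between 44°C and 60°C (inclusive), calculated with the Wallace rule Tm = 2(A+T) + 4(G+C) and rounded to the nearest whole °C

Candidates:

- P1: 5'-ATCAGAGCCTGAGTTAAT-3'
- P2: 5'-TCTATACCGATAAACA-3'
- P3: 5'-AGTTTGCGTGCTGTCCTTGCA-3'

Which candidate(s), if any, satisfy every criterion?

P1 only.

P1 (18 nt, A=6 T=5 G=4 C=3): length 18 ✓; Tm = 2·11 + 4·7 = 50°C ✓ — passes.
P2 (16 nt, A=7 T=4 G=1 C=4): length 16, outside 17–22 ✗; Tm = 2·11 + 4·5 = 42°C, outside 44–60°C ✗ — fails.
P3 (21 nt, A=2 T=8 G=6 C=5): length 21 ✓; Tm = 2·10 + 4·11 = 64°C, outside 44–60°C ✗ — fails.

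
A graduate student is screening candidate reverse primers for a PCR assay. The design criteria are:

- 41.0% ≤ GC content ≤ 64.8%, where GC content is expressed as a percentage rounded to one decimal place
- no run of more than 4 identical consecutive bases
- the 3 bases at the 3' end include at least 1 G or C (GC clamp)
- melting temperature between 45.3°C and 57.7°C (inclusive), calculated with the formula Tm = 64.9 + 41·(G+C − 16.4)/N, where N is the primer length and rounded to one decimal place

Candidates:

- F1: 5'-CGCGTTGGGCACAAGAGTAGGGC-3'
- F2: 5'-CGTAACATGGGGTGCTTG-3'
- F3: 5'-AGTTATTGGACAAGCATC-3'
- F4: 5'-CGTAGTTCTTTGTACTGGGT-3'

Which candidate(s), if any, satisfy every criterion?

F2 and F4.

F1 (23 nt, A=5 T=3 G=10 C=5): GC 15/23 = 65.2%, outside 41.0–64.8% ✗; longest run = 3 ✓; 3' end GGC has 3 G/C ✓; Tm = 64.9 + 41·(15 − 16.4)/23 = 62.4°C, outside 45.3–57.7°C ✗ — fails.
F2 (18 nt, A=3 T=5 G=7 C=3): GC 10/18 = 55.6% ✓; longest run = 4 ✓; 3' end TTG has 1 G/C ✓; Tm = 64.9 + 41·(10 − 16.4)/18 = 50.3°C ✓ — passes.
F3 (18 nt, A=6 T=5 G=4 C=3): GC 7/18 = 38.9%, outside 41.0–64.8% ✗; longest run = 2 ✓; 3' end ATC has 1 G/C ✓; Tm = 64.9 + 41·(7 − 16.4)/18 = 43.5°C, outside 45.3–57.7°C ✗ — fails.
F4 (20 nt, A=2 T=9 G=6 C=3): GC 9/20 = 45.0% ✓; longest run = 3 ✓; 3' end GGT has 2 G/C ✓; Tm = 64.9 + 41·(9 − 16.4)/20 = 49.7°C ✓ — passes.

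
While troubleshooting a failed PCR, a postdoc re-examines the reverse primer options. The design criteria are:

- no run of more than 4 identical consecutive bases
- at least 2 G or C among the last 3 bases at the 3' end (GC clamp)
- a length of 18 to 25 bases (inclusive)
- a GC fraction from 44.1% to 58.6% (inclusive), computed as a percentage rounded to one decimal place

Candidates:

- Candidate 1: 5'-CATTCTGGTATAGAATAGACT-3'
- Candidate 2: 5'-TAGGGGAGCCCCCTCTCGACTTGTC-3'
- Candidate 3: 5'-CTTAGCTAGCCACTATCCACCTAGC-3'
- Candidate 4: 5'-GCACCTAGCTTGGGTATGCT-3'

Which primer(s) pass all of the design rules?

Candidate 3 and Candidate 4.

Candidate 1 (21 nt, A=7 T=7 G=4 C=3): longest run = 2 ✓; 3' end ACT has 1 G/C, need ≥2 ✗; length 21 ✓; GC 7/21 = 33.3%, outside 44.1–58.6% ✗ — fails.
Candidate 2 (25 nt, A=3 T=6 G=7 C=9): longest run = 5, exceeds 4 ✗; 3' end GTC has 2 G/C ✓; length 25 ✓; GC 16/25 = 64.0%, outside 44.1–58.6% ✗ — fails.
Candidate 3 (25 nt, A=6 T=6 G=3 C=10): longest run = 2 ✓; 3' end AGC has 2 G/C ✓; length 25 ✓; GC 13/25 = 52.0% ✓ — passes.
Candidate 4 (20 nt, A=3 T=6 G=6 C=5): longest run = 3 ✓; 3' end GCT has 2 G/C ✓; length 20 ✓; GC 11/20 = 55.0% ✓ — passes.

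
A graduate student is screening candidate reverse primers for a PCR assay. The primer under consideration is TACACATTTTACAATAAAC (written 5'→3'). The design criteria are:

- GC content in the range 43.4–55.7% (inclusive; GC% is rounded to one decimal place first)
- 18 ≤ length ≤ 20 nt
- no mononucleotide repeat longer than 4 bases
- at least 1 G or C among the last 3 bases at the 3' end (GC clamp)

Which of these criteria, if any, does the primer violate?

Base counts: A=9, T=6, G=0, C=4 (length 19).
GC content: GC 4/19 = 21.1%, outside 43.4–55.7% ✗
length: length 19 ✓
homopolymer run: longest run = 4 ✓
GC clamp: 3' end AAC has 1 G/C ✓

Fails: GC content.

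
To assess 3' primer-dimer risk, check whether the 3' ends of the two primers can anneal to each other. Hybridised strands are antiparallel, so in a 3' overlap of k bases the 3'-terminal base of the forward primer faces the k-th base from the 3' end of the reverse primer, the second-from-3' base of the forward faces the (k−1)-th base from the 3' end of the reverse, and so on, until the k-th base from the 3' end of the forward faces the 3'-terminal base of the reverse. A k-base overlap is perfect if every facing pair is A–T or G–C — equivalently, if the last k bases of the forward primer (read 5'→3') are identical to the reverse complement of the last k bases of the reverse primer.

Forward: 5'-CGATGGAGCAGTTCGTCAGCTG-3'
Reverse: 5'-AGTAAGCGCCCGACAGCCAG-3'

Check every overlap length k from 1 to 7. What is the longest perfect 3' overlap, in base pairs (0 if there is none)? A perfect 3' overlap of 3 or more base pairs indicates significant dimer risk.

Longest perfect overlap: 3 complementary base pairs; significant dimer risk (threshold 3).

Last 7 bases (5'→3') — forward …TCAGCTG, reverse …CAGCCAG.
Reverse complement of the reverse primer's last 7 bases: CTGGCTG; its first k bases are the reverse complement of the reverse primer's last k bases, so a perfect k-base overlap needs the forward primer's last k bases to equal them.
Comparing (forward last k vs required): k=1: G vs C ✗; k=2: TG vs CT ✗; k=3: CTG vs CTG ✓; k=4: GCTG vs CTGG ✗; k=5: AGCTG vs CTGGC ✗; k=6: CAGCTG vs CTGGCT ✗; k=7: TCAGCTG vs CTGGCTG ✗.
Only k = 3 is perfect, so the longest perfect 3' overlap is 3.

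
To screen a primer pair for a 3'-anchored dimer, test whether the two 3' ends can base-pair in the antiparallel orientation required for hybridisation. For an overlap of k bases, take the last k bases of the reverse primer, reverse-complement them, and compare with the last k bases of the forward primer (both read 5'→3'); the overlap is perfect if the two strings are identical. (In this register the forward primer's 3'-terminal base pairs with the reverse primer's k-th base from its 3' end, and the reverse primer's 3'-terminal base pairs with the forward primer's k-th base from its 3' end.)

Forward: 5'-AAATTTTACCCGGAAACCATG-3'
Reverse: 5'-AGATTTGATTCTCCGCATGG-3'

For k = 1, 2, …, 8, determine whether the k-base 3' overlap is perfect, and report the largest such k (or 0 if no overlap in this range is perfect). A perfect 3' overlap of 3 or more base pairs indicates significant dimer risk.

Longest perfect overlap: 5 complementary base pairs; significant dimer risk (threshold 3).

Last 8 bases (5'→3') — forward …AAACCATG, reverse …CCGCATGG.
Reverse complement of the reverse primer's last 8 bases: CCATGCGG; its first k bases are the reverse complement of the reverse primer's last k bases, so a perfect k-base overlap needs the forward primer's last k bases to equal them.
Comparing (forward last k vs required): k=1: G vs C ✗; k=2: TG vs CC ✗; k=3: ATG vs CCA ✗; k=4: CATG vs CCAT ✗; k=5: CCATG vs CCATG ✓; k=6: ACCATG vs CCATGC ✗; k=7: AACCATG vs CCATGCG ✗; k=8: AAACCATG vs CCATGCGG ✗.
Only k = 5 is perfect, so the longest perfect 3' overlap is 5.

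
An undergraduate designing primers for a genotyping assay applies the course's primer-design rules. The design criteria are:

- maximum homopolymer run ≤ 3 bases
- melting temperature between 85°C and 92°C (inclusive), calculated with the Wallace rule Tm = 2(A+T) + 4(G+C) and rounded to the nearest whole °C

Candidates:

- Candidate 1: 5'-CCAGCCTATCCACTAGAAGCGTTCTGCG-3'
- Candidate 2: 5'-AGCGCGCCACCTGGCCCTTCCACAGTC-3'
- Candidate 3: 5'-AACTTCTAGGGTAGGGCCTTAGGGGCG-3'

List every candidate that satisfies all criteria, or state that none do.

Candidate 1 (28 nt, A=6 T=6 G=6 C=10): longest run = 2 ✓; Tm = 2·12 + 4·16 = 88°C ✓ — passes.
Candidate 2 (27 nt, A=4 T=4 G=6 C=13): longest run = 3 ✓; Tm = 2·8 + 4·19 = 92°C ✓ — passes.
Candidate 3 (27 nt, A=5 T=6 G=11 C=5): longest run = 4, exceeds 3 ✗; Tm = 2·11 + 4·16 = 86°C ✓ — fails.

Candidate 1 and Candidate 2.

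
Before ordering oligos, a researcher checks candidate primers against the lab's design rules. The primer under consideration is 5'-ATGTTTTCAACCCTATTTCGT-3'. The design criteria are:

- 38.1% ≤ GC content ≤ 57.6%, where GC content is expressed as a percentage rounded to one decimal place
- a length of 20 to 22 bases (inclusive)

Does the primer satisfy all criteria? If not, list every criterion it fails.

Fails: GC content.

Base counts: A=4, T=10, G=2, C=5 (length 21).
GC content: GC 7/21 = 33.3%, outside 38.1–57.6% ✗
length: length 21 ✓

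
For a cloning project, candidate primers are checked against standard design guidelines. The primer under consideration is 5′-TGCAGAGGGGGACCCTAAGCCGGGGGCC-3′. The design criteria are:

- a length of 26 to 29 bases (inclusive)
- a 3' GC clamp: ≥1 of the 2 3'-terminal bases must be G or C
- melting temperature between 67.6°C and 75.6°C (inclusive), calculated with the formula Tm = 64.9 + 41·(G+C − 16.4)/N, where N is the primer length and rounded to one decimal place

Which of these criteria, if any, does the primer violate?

Base counts: A=5, T=2, G=13, C=8 (length 28).
length: length 28 ✓
GC clamp: 3' end CC has 2 G/C ✓
Tm: Tm = 64.9 + 41·(21 − 16.4)/28 = 71.6°C ✓

Meets all criteria.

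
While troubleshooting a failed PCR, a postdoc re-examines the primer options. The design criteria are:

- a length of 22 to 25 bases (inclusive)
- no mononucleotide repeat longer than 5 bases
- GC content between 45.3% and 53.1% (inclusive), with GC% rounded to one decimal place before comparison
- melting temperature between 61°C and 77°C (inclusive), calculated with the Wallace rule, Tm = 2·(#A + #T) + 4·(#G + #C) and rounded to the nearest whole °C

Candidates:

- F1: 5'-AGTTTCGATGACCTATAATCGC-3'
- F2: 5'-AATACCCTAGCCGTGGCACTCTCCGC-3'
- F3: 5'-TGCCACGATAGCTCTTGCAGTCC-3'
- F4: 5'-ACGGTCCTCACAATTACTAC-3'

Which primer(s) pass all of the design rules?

F1 (22 nt, A=6 T=7 G=4 C=5): length 22 ✓; longest run = 3 ✓; GC 9/22 = 40.9%, outside 45.3–53.1% ✗; Tm = 2·13 + 4·9 = 62°C ✓ — fails.
F2 (26 nt, A=5 T=5 G=5 C=11): length 26, outside 22–25 ✗; longest run = 3 ✓; GC 16/26 = 61.5%, outside 45.3–53.1% ✗; Tm = 2·10 + 4·16 = 84°C, outside 61–77°C ✗ — fails.
F3 (23 nt, A=4 T=6 G=5 C=8): length 23 ✓; longest run = 2 ✓; GC 13/23 = 56.5%, outside 45.3–53.1% ✗; Tm = 2·10 + 4·13 = 72°C ✓ — fails.
F4 (20 nt, A=6 T=5 G=2 C=7): length 20, outside 22–25 ✗; longest run = 2 ✓; GC 9/20 = 45.0%, outside 45.3–53.1% ✗; Tm = 2·11 + 4·9 = 58°C, outside 61–77°C ✗ — fails.

None of the candidates satisfy all criteria.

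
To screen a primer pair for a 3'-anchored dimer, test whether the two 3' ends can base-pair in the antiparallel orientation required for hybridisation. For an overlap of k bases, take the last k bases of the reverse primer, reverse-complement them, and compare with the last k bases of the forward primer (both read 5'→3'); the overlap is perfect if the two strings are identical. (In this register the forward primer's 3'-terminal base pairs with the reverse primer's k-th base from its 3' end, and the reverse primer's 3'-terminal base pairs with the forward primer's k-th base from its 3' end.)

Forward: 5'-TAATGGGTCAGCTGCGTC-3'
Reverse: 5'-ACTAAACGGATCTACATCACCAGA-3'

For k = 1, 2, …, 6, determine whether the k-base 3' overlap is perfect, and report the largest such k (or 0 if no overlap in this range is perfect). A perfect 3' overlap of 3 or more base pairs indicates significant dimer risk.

Last 6 bases (5'→3') — forward …TGCGTC, reverse …ACCAGA.
Reverse complement of the reverse primer's last 6 bases: TCTGGT; its first k bases are the reverse complement of the reverse primer's last k bases, so a perfect k-base overlap needs the forward primer's last k bases to equal them.
Comparing (forward last k vs required): k=1: C vs T ✗; k=2: TC vs TC ✓; k=3: GTC vs TCT ✗; k=4: CGTC vs TCTG ✗; k=5: GCGTC vs TCTGG ✗; k=6: TGCGTC vs TCTGGT ✗.
Only k = 2 is perfect, so the longest perfect 3' overlap is 2.

Longest perfect overlap: 2 complementary base pairs; below the dimer-risk threshold (threshold 3).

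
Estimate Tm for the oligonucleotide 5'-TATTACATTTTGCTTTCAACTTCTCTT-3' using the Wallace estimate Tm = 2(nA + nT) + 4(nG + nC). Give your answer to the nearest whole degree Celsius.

68°C

Base counts: A=5, T=15, G=1, C=6 (length 27).
Tm = 2·(5+15) + 4·(1+6) = 2·20 + 4·7 = 40 + 28 = 68°C.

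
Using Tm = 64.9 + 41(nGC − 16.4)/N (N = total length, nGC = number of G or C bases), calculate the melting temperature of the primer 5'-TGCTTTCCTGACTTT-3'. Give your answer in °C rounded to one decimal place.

36.5°C

Base counts: A=1, T=8, G=2, C=4; G+C = 6, N = 15.
Tm = 64.9 + 41·(6 − 16.4)/15 = 64.9 + -426.40/15 = 36.5°C.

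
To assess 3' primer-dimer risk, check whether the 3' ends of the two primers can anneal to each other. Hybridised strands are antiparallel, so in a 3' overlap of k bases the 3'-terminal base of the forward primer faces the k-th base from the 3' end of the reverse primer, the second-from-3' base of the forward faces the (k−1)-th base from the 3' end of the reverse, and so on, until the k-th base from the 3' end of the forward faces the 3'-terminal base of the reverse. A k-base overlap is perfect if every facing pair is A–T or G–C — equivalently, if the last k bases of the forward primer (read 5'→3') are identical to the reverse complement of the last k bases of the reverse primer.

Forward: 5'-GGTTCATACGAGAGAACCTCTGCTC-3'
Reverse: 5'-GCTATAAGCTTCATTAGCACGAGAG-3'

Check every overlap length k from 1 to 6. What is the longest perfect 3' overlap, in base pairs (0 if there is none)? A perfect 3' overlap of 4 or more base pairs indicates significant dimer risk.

Longest perfect overlap: 3 complementary base pairs; below the dimer-risk threshold (threshold 4).

Last 6 bases (5'→3') — forward …CTGCTC, reverse …CGAGAG.
Reverse complement of the reverse primer's last 6 bases: CTCTCG; its first k bases are the reverse complement of the reverse primer's last k bases, so a perfect k-base overlap needs the forward primer's last k bases to equal them.
Comparing (forward last k vs required): k=1: C vs C ✓; k=2: TC vs CT ✗; k=3: CTC vs CTC ✓; k=4: GCTC vs CTCT ✗; k=5: TGCTC vs CTCTC ✗; k=6: CTGCTC vs CTCTCG ✗.
Perfect overlaps at k = 1, 3; the largest is 3.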